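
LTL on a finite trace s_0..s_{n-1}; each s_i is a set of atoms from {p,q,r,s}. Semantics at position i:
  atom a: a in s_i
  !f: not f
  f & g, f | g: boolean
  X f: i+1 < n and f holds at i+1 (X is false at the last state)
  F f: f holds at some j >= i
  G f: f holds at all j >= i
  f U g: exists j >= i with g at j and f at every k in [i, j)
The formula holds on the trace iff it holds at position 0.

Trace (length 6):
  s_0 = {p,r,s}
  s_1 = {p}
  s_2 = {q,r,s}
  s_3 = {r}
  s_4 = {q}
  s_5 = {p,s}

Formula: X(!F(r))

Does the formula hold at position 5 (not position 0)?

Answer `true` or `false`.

s_0={p,r,s}: X(!F(r))=False !F(r)=False F(r)=True r=True
s_1={p}: X(!F(r))=False !F(r)=False F(r)=True r=False
s_2={q,r,s}: X(!F(r))=False !F(r)=False F(r)=True r=True
s_3={r}: X(!F(r))=True !F(r)=False F(r)=True r=True
s_4={q}: X(!F(r))=True !F(r)=True F(r)=False r=False
s_5={p,s}: X(!F(r))=False !F(r)=True F(r)=False r=False
Evaluating at position 5: result = False

Answer: false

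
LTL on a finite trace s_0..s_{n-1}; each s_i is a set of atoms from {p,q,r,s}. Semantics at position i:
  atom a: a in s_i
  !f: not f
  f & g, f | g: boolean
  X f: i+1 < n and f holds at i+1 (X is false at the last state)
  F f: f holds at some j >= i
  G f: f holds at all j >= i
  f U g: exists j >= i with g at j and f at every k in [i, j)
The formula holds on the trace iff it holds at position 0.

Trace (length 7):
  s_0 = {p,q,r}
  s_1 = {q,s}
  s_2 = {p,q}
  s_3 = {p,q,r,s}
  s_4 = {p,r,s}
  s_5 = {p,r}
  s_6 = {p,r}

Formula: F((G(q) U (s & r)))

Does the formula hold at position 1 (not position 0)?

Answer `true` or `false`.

s_0={p,q,r}: F((G(q) U (s & r)))=True (G(q) U (s & r))=False G(q)=False q=True (s & r)=False s=False r=True
s_1={q,s}: F((G(q) U (s & r)))=True (G(q) U (s & r))=False G(q)=False q=True (s & r)=False s=True r=False
s_2={p,q}: F((G(q) U (s & r)))=True (G(q) U (s & r))=False G(q)=False q=True (s & r)=False s=False r=False
s_3={p,q,r,s}: F((G(q) U (s & r)))=True (G(q) U (s & r))=True G(q)=False q=True (s & r)=True s=True r=True
s_4={p,r,s}: F((G(q) U (s & r)))=True (G(q) U (s & r))=True G(q)=False q=False (s & r)=True s=True r=True
s_5={p,r}: F((G(q) U (s & r)))=False (G(q) U (s & r))=False G(q)=False q=False (s & r)=False s=False r=True
s_6={p,r}: F((G(q) U (s & r)))=False (G(q) U (s & r))=False G(q)=False q=False (s & r)=False s=False r=True
Evaluating at position 1: result = True

Answer: true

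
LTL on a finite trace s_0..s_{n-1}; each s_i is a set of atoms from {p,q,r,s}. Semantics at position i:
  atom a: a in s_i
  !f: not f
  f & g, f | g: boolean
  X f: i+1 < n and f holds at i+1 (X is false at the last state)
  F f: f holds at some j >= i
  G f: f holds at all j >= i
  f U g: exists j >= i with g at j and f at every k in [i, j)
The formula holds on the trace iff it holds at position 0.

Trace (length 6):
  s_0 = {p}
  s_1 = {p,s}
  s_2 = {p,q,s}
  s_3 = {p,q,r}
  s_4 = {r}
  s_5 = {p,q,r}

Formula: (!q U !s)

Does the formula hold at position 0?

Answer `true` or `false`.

s_0={p}: (!q U !s)=True !q=True q=False !s=True s=False
s_1={p,s}: (!q U !s)=False !q=True q=False !s=False s=True
s_2={p,q,s}: (!q U !s)=False !q=False q=True !s=False s=True
s_3={p,q,r}: (!q U !s)=True !q=False q=True !s=True s=False
s_4={r}: (!q U !s)=True !q=True q=False !s=True s=False
s_5={p,q,r}: (!q U !s)=True !q=False q=True !s=True s=False

Answer: true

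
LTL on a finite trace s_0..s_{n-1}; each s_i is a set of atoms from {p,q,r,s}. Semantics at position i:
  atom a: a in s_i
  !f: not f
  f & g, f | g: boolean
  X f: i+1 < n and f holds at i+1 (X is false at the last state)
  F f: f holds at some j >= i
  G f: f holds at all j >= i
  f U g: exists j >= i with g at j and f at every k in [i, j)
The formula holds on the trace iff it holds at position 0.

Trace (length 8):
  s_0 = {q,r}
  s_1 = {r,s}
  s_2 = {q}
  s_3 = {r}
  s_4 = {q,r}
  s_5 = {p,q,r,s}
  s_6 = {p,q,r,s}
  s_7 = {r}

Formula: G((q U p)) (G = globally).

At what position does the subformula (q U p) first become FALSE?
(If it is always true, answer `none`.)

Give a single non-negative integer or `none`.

s_0={q,r}: (q U p)=False q=True p=False
s_1={r,s}: (q U p)=False q=False p=False
s_2={q}: (q U p)=False q=True p=False
s_3={r}: (q U p)=False q=False p=False
s_4={q,r}: (q U p)=True q=True p=False
s_5={p,q,r,s}: (q U p)=True q=True p=True
s_6={p,q,r,s}: (q U p)=True q=True p=True
s_7={r}: (q U p)=False q=False p=False
G((q U p)) holds globally = False
First violation at position 0.

Answer: 0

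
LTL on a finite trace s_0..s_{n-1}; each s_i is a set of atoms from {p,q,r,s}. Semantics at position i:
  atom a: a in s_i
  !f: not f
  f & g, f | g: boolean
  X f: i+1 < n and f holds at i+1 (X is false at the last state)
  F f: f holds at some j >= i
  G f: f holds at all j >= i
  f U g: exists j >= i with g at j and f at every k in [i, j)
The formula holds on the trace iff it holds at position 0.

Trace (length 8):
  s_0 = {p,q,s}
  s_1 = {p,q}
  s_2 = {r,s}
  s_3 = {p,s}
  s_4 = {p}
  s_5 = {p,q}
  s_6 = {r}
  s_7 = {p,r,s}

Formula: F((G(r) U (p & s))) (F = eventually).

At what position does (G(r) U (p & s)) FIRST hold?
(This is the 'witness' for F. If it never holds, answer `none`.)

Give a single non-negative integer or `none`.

s_0={p,q,s}: (G(r) U (p & s))=True G(r)=False r=False (p & s)=True p=True s=True
s_1={p,q}: (G(r) U (p & s))=False G(r)=False r=False (p & s)=False p=True s=False
s_2={r,s}: (G(r) U (p & s))=False G(r)=False r=True (p & s)=False p=False s=True
s_3={p,s}: (G(r) U (p & s))=True G(r)=False r=False (p & s)=True p=True s=True
s_4={p}: (G(r) U (p & s))=False G(r)=False r=False (p & s)=False p=True s=False
s_5={p,q}: (G(r) U (p & s))=False G(r)=False r=False (p & s)=False p=True s=False
s_6={r}: (G(r) U (p & s))=True G(r)=True r=True (p & s)=False p=False s=False
s_7={p,r,s}: (G(r) U (p & s))=True G(r)=True r=True (p & s)=True p=True s=True
F((G(r) U (p & s))) holds; first witness at position 0.

Answer: 0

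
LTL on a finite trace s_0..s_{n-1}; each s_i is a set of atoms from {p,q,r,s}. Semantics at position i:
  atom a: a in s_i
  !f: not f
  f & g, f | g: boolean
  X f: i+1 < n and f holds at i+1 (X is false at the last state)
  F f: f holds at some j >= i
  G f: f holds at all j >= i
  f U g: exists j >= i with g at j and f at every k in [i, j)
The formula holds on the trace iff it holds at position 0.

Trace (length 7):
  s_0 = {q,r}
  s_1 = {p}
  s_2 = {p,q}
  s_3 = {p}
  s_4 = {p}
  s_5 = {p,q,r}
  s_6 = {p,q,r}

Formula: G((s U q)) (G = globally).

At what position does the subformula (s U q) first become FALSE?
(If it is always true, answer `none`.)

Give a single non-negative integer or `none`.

s_0={q,r}: (s U q)=True s=False q=True
s_1={p}: (s U q)=False s=False q=False
s_2={p,q}: (s U q)=True s=False q=True
s_3={p}: (s U q)=False s=False q=False
s_4={p}: (s U q)=False s=False q=False
s_5={p,q,r}: (s U q)=True s=False q=True
s_6={p,q,r}: (s U q)=True s=False q=True
G((s U q)) holds globally = False
First violation at position 1.

Answer: 1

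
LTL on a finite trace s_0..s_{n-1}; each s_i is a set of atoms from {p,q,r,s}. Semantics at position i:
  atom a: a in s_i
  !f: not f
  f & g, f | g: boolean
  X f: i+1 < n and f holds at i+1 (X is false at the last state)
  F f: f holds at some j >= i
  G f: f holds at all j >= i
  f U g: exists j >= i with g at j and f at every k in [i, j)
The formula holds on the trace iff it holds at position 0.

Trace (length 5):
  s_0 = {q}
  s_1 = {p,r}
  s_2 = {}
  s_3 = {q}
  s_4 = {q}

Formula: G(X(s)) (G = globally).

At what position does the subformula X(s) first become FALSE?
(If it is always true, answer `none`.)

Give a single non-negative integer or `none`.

s_0={q}: X(s)=False s=False
s_1={p,r}: X(s)=False s=False
s_2={}: X(s)=False s=False
s_3={q}: X(s)=False s=False
s_4={q}: X(s)=False s=False
G(X(s)) holds globally = False
First violation at position 0.

Answer: 0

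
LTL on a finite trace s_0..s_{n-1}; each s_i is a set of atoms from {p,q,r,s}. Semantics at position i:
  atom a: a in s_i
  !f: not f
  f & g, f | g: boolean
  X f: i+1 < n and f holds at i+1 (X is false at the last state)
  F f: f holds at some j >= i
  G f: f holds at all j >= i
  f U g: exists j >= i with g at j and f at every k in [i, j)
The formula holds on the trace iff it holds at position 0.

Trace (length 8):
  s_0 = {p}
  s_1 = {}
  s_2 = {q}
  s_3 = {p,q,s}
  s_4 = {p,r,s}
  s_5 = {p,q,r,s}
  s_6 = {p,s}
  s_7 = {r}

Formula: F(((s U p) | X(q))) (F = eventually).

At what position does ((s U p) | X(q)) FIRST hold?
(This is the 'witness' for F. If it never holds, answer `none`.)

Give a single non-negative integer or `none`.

s_0={p}: ((s U p) | X(q))=True (s U p)=True s=False p=True X(q)=False q=False
s_1={}: ((s U p) | X(q))=True (s U p)=False s=False p=False X(q)=True q=False
s_2={q}: ((s U p) | X(q))=True (s U p)=False s=False p=False X(q)=True q=True
s_3={p,q,s}: ((s U p) | X(q))=True (s U p)=True s=True p=True X(q)=False q=True
s_4={p,r,s}: ((s U p) | X(q))=True (s U p)=True s=True p=True X(q)=True q=False
s_5={p,q,r,s}: ((s U p) | X(q))=True (s U p)=True s=True p=True X(q)=False q=True
s_6={p,s}: ((s U p) | X(q))=True (s U p)=True s=True p=True X(q)=False q=False
s_7={r}: ((s U p) | X(q))=False (s U p)=False s=False p=False X(q)=False q=False
F(((s U p) | X(q))) holds; first witness at position 0.

Answer: 0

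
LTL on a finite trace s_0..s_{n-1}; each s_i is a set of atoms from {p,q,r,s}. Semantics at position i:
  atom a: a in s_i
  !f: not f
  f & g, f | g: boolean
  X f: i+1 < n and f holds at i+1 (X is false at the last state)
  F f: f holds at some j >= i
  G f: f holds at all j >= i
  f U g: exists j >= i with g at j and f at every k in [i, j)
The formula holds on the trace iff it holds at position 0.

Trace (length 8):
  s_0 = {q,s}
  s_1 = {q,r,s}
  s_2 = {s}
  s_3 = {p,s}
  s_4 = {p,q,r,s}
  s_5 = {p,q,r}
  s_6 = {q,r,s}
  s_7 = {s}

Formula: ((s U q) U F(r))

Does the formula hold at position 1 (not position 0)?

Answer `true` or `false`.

Answer: true

Derivation:
s_0={q,s}: ((s U q) U F(r))=True (s U q)=True s=True q=True F(r)=True r=False
s_1={q,r,s}: ((s U q) U F(r))=True (s U q)=True s=True q=True F(r)=True r=True
s_2={s}: ((s U q) U F(r))=True (s U q)=True s=True q=False F(r)=True r=False
s_3={p,s}: ((s U q) U F(r))=True (s U q)=True s=True q=False F(r)=True r=False
s_4={p,q,r,s}: ((s U q) U F(r))=True (s U q)=True s=True q=True F(r)=True r=True
s_5={p,q,r}: ((s U q) U F(r))=True (s U q)=True s=False q=True F(r)=True r=True
s_6={q,r,s}: ((s U q) U F(r))=True (s U q)=True s=True q=True F(r)=True r=True
s_7={s}: ((s U q) U F(r))=False (s U q)=False s=True q=False F(r)=False r=False
Evaluating at position 1: result = True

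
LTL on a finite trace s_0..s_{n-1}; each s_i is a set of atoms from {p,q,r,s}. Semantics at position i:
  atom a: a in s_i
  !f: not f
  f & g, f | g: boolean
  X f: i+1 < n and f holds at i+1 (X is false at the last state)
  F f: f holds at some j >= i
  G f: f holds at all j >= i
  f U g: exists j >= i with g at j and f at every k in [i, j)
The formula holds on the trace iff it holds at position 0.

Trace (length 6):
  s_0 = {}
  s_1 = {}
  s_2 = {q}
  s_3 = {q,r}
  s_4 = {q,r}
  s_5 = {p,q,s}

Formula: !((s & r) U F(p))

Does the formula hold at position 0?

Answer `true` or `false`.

Answer: false

Derivation:
s_0={}: !((s & r) U F(p))=False ((s & r) U F(p))=True (s & r)=False s=False r=False F(p)=True p=False
s_1={}: !((s & r) U F(p))=False ((s & r) U F(p))=True (s & r)=False s=False r=False F(p)=True p=False
s_2={q}: !((s & r) U F(p))=False ((s & r) U F(p))=True (s & r)=False s=False r=False F(p)=True p=False
s_3={q,r}: !((s & r) U F(p))=False ((s & r) U F(p))=True (s & r)=False s=False r=True F(p)=True p=False
s_4={q,r}: !((s & r) U F(p))=False ((s & r) U F(p))=True (s & r)=False s=False r=True F(p)=True p=False
s_5={p,q,s}: !((s & r) U F(p))=False ((s & r) U F(p))=True (s & r)=False s=True r=False F(p)=True p=True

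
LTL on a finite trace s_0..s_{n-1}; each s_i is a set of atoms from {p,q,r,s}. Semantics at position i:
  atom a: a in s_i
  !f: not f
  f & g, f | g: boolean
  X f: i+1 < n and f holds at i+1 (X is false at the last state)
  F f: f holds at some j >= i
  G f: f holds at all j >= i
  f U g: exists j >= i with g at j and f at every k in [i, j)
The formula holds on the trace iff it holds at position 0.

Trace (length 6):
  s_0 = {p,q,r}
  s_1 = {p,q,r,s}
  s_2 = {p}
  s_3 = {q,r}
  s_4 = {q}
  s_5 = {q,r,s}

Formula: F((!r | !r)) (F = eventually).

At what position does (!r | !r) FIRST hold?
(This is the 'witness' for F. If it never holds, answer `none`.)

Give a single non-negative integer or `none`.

s_0={p,q,r}: (!r | !r)=False !r=False r=True
s_1={p,q,r,s}: (!r | !r)=False !r=False r=True
s_2={p}: (!r | !r)=True !r=True r=False
s_3={q,r}: (!r | !r)=False !r=False r=True
s_4={q}: (!r | !r)=True !r=True r=False
s_5={q,r,s}: (!r | !r)=False !r=False r=True
F((!r | !r)) holds; first witness at position 2.

Answer: 2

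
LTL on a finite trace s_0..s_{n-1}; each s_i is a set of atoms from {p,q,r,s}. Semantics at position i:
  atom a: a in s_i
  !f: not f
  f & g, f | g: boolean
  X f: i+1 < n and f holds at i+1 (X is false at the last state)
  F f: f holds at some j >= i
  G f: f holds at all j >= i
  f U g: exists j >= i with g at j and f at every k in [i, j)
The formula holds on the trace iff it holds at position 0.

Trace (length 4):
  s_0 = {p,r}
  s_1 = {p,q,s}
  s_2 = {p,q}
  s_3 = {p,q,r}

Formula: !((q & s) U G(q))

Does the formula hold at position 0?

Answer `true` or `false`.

Answer: true

Derivation:
s_0={p,r}: !((q & s) U G(q))=True ((q & s) U G(q))=False (q & s)=False q=False s=False G(q)=False
s_1={p,q,s}: !((q & s) U G(q))=False ((q & s) U G(q))=True (q & s)=True q=True s=True G(q)=True
s_2={p,q}: !((q & s) U G(q))=False ((q & s) U G(q))=True (q & s)=False q=True s=False G(q)=True
s_3={p,q,r}: !((q & s) U G(q))=False ((q & s) U G(q))=True (q & s)=False q=True s=False G(q)=True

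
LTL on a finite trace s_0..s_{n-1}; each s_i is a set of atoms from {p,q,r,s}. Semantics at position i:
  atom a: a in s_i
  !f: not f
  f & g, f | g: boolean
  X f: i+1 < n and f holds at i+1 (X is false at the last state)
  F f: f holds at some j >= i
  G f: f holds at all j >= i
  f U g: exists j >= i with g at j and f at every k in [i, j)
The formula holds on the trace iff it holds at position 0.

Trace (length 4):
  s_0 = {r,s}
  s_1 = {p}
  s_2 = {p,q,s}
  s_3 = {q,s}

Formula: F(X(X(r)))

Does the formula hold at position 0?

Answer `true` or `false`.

Answer: false

Derivation:
s_0={r,s}: F(X(X(r)))=False X(X(r))=False X(r)=False r=True
s_1={p}: F(X(X(r)))=False X(X(r))=False X(r)=False r=False
s_2={p,q,s}: F(X(X(r)))=False X(X(r))=False X(r)=False r=False
s_3={q,s}: F(X(X(r)))=False X(X(r))=False X(r)=False r=False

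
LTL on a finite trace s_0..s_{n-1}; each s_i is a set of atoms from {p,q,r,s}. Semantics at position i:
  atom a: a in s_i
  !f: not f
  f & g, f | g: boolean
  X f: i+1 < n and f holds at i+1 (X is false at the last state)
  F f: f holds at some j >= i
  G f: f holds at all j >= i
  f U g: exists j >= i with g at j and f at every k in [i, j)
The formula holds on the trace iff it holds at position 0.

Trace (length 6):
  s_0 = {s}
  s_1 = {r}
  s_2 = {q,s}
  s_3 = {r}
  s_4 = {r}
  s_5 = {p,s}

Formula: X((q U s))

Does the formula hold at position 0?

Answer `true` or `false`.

Answer: false

Derivation:
s_0={s}: X((q U s))=False (q U s)=True q=False s=True
s_1={r}: X((q U s))=True (q U s)=False q=False s=False
s_2={q,s}: X((q U s))=False (q U s)=True q=True s=True
s_3={r}: X((q U s))=False (q U s)=False q=False s=False
s_4={r}: X((q U s))=True (q U s)=False q=False s=False
s_5={p,s}: X((q U s))=False (q U s)=True q=False s=True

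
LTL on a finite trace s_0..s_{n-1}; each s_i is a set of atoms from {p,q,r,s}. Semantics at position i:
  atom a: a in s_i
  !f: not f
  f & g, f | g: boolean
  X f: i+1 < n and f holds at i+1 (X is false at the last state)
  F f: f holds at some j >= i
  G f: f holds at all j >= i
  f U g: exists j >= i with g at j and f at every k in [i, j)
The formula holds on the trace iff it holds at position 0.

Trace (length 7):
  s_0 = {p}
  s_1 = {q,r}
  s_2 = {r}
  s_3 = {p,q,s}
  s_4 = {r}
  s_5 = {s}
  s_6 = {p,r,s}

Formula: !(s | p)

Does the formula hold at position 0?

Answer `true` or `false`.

Answer: false

Derivation:
s_0={p}: !(s | p)=False (s | p)=True s=False p=True
s_1={q,r}: !(s | p)=True (s | p)=False s=False p=False
s_2={r}: !(s | p)=True (s | p)=False s=False p=False
s_3={p,q,s}: !(s | p)=False (s | p)=True s=True p=True
s_4={r}: !(s | p)=True (s | p)=False s=False p=False
s_5={s}: !(s | p)=False (s | p)=True s=True p=False
s_6={p,r,s}: !(s | p)=False (s | p)=True s=True p=True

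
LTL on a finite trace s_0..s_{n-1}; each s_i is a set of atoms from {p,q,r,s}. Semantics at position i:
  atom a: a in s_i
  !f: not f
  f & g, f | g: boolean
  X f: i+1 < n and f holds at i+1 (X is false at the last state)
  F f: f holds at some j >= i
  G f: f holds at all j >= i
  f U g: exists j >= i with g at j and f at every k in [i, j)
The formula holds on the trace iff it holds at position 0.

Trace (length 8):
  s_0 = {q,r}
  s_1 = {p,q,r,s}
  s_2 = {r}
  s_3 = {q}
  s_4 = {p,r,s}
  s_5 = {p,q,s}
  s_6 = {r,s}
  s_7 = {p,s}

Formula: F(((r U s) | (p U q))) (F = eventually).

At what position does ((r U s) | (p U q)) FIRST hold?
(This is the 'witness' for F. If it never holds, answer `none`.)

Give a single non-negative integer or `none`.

Answer: 0

Derivation:
s_0={q,r}: ((r U s) | (p U q))=True (r U s)=True r=True s=False (p U q)=True p=False q=True
s_1={p,q,r,s}: ((r U s) | (p U q))=True (r U s)=True r=True s=True (p U q)=True p=True q=True
s_2={r}: ((r U s) | (p U q))=False (r U s)=False r=True s=False (p U q)=False p=False q=False
s_3={q}: ((r U s) | (p U q))=True (r U s)=False r=False s=False (p U q)=True p=False q=True
s_4={p,r,s}: ((r U s) | (p U q))=True (r U s)=True r=True s=True (p U q)=True p=True q=False
s_5={p,q,s}: ((r U s) | (p U q))=True (r U s)=True r=False s=True (p U q)=True p=True q=True
s_6={r,s}: ((r U s) | (p U q))=True (r U s)=True r=True s=True (p U q)=False p=False q=False
s_7={p,s}: ((r U s) | (p U q))=True (r U s)=True r=False s=True (p U q)=False p=True q=False
F(((r U s) | (p U q))) holds; first witness at position 0.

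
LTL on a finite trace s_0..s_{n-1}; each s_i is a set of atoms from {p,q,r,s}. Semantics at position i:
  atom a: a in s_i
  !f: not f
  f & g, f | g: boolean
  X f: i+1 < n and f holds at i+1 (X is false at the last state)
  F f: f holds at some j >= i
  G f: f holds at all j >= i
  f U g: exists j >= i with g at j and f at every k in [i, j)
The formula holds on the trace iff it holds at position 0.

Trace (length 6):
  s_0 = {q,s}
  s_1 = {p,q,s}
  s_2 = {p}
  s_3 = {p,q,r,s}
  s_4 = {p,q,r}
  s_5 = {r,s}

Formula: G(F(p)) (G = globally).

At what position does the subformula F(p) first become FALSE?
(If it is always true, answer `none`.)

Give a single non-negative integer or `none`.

s_0={q,s}: F(p)=True p=False
s_1={p,q,s}: F(p)=True p=True
s_2={p}: F(p)=True p=True
s_3={p,q,r,s}: F(p)=True p=True
s_4={p,q,r}: F(p)=True p=True
s_5={r,s}: F(p)=False p=False
G(F(p)) holds globally = False
First violation at position 5.

Answer: 5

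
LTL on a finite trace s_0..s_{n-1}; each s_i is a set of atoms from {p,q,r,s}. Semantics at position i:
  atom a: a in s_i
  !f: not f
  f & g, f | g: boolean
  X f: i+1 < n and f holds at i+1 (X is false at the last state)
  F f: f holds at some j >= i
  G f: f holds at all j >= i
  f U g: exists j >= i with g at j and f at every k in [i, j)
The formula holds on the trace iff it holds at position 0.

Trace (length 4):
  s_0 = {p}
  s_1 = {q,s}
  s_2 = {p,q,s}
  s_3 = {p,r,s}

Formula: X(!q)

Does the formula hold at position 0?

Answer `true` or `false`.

Answer: false

Derivation:
s_0={p}: X(!q)=False !q=True q=False
s_1={q,s}: X(!q)=False !q=False q=True
s_2={p,q,s}: X(!q)=True !q=False q=True
s_3={p,r,s}: X(!q)=False !q=True q=False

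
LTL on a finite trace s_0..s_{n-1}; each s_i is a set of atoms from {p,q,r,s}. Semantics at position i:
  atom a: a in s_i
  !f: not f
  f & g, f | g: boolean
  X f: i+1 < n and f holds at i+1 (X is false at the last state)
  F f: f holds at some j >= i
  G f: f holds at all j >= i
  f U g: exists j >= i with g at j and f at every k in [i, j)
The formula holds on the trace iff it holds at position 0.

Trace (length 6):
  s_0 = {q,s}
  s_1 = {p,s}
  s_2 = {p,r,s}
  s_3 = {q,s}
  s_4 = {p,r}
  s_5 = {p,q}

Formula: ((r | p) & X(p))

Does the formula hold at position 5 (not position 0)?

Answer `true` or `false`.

s_0={q,s}: ((r | p) & X(p))=False (r | p)=False r=False p=False X(p)=True
s_1={p,s}: ((r | p) & X(p))=True (r | p)=True r=False p=True X(p)=True
s_2={p,r,s}: ((r | p) & X(p))=False (r | p)=True r=True p=True X(p)=False
s_3={q,s}: ((r | p) & X(p))=False (r | p)=False r=False p=False X(p)=True
s_4={p,r}: ((r | p) & X(p))=True (r | p)=True r=True p=True X(p)=True
s_5={p,q}: ((r | p) & X(p))=False (r | p)=True r=False p=True X(p)=False
Evaluating at position 5: result = False

Answer: false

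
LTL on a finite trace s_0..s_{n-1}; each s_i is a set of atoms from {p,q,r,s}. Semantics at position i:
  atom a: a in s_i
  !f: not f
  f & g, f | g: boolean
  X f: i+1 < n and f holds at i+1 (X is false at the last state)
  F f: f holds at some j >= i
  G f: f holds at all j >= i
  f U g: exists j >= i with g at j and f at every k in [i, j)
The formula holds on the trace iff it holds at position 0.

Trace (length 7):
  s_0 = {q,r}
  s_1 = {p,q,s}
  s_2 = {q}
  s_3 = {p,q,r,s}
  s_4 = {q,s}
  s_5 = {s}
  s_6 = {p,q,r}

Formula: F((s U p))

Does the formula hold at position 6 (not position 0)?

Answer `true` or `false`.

s_0={q,r}: F((s U p))=True (s U p)=False s=False p=False
s_1={p,q,s}: F((s U p))=True (s U p)=True s=True p=True
s_2={q}: F((s U p))=True (s U p)=False s=False p=False
s_3={p,q,r,s}: F((s U p))=True (s U p)=True s=True p=True
s_4={q,s}: F((s U p))=True (s U p)=True s=True p=False
s_5={s}: F((s U p))=True (s U p)=True s=True p=False
s_6={p,q,r}: F((s U p))=True (s U p)=True s=False p=True
Evaluating at position 6: result = True

Answer: true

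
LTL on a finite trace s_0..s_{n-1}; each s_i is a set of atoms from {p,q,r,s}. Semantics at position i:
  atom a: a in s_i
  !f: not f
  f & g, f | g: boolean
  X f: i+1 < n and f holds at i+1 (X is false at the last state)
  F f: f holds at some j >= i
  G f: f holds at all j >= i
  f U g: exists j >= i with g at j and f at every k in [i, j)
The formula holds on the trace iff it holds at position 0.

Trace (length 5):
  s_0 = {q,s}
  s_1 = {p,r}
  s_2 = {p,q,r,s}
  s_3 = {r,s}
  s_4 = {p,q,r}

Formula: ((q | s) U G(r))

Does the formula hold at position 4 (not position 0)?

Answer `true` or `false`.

Answer: true

Derivation:
s_0={q,s}: ((q | s) U G(r))=True (q | s)=True q=True s=True G(r)=False r=False
s_1={p,r}: ((q | s) U G(r))=True (q | s)=False q=False s=False G(r)=True r=True
s_2={p,q,r,s}: ((q | s) U G(r))=True (q | s)=True q=True s=True G(r)=True r=True
s_3={r,s}: ((q | s) U G(r))=True (q | s)=True q=False s=True G(r)=True r=True
s_4={p,q,r}: ((q | s) U G(r))=True (q | s)=True q=True s=False G(r)=True r=True
Evaluating at position 4: result = True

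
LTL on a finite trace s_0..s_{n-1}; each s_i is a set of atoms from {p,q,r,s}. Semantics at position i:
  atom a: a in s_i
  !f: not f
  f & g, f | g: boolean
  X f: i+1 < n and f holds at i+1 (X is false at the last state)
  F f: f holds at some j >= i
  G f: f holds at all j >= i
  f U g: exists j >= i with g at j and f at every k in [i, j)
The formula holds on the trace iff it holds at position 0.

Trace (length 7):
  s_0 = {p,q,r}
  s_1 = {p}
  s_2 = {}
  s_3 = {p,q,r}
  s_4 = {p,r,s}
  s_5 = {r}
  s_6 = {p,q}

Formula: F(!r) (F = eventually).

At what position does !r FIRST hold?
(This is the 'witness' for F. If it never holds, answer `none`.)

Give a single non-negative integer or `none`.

s_0={p,q,r}: !r=False r=True
s_1={p}: !r=True r=False
s_2={}: !r=True r=False
s_3={p,q,r}: !r=False r=True
s_4={p,r,s}: !r=False r=True
s_5={r}: !r=False r=True
s_6={p,q}: !r=True r=False
F(!r) holds; first witness at position 1.

Answer: 1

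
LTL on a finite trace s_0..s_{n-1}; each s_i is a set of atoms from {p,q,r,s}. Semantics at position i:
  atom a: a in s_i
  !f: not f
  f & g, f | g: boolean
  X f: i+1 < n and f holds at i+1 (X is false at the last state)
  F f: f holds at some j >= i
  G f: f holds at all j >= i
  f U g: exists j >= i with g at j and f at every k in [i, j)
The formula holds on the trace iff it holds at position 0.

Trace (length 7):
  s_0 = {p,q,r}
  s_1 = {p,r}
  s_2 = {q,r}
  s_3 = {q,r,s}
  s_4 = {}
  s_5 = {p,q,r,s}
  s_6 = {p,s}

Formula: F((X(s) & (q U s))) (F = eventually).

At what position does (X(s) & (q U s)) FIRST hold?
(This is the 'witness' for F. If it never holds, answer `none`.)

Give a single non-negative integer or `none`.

s_0={p,q,r}: (X(s) & (q U s))=False X(s)=False s=False (q U s)=False q=True
s_1={p,r}: (X(s) & (q U s))=False X(s)=False s=False (q U s)=False q=False
s_2={q,r}: (X(s) & (q U s))=True X(s)=True s=False (q U s)=True q=True
s_3={q,r,s}: (X(s) & (q U s))=False X(s)=False s=True (q U s)=True q=True
s_4={}: (X(s) & (q U s))=False X(s)=True s=False (q U s)=False q=False
s_5={p,q,r,s}: (X(s) & (q U s))=True X(s)=True s=True (q U s)=True q=True
s_6={p,s}: (X(s) & (q U s))=False X(s)=False s=True (q U s)=True q=False
F((X(s) & (q U s))) holds; first witness at position 2.

Answer: 2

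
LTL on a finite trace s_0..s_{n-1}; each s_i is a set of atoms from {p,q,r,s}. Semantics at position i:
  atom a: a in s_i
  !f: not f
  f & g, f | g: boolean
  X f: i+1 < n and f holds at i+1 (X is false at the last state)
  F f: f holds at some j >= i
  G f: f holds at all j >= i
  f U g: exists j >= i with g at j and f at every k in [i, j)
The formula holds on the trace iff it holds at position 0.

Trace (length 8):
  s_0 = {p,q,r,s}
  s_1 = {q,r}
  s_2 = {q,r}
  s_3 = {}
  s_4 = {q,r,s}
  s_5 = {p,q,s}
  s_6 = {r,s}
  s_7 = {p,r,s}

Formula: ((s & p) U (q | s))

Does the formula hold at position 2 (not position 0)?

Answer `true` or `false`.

Answer: true

Derivation:
s_0={p,q,r,s}: ((s & p) U (q | s))=True (s & p)=True s=True p=True (q | s)=True q=True
s_1={q,r}: ((s & p) U (q | s))=True (s & p)=False s=False p=False (q | s)=True q=True
s_2={q,r}: ((s & p) U (q | s))=True (s & p)=False s=False p=False (q | s)=True q=True
s_3={}: ((s & p) U (q | s))=False (s & p)=False s=False p=False (q | s)=False q=False
s_4={q,r,s}: ((s & p) U (q | s))=True (s & p)=False s=True p=False (q | s)=True q=True
s_5={p,q,s}: ((s & p) U (q | s))=True (s & p)=True s=True p=True (q | s)=True q=True
s_6={r,s}: ((s & p) U (q | s))=True (s & p)=False s=True p=False (q | s)=True q=False
s_7={p,r,s}: ((s & p) U (q | s))=True (s & p)=True s=True p=True (q | s)=True q=False
Evaluating at position 2: result = True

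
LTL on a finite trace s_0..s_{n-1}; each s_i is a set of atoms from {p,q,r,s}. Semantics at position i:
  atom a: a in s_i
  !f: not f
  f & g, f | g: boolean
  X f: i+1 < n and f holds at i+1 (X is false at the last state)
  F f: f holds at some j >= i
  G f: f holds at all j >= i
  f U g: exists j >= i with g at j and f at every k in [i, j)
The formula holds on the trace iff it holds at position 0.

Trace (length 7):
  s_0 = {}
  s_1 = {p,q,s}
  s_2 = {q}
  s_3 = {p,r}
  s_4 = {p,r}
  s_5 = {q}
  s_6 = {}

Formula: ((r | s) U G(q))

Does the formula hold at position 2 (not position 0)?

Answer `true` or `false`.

Answer: false

Derivation:
s_0={}: ((r | s) U G(q))=False (r | s)=False r=False s=False G(q)=False q=False
s_1={p,q,s}: ((r | s) U G(q))=False (r | s)=True r=False s=True G(q)=False q=True
s_2={q}: ((r | s) U G(q))=False (r | s)=False r=False s=False G(q)=False q=True
s_3={p,r}: ((r | s) U G(q))=False (r | s)=True r=True s=False G(q)=False q=False
s_4={p,r}: ((r | s) U G(q))=False (r | s)=True r=True s=False G(q)=False q=False
s_5={q}: ((r | s) U G(q))=False (r | s)=False r=False s=False G(q)=False q=True
s_6={}: ((r | s) U G(q))=False (r | s)=False r=False s=False G(q)=False q=False
Evaluating at position 2: result = False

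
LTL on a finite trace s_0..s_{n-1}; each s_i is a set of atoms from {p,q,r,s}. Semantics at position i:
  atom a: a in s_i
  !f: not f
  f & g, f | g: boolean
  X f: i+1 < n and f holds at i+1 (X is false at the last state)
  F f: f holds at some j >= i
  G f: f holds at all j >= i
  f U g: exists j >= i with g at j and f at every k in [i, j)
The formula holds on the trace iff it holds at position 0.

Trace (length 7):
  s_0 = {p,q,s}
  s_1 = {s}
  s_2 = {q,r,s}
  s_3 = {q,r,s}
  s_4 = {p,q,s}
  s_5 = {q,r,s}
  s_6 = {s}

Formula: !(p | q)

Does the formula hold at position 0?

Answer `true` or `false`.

s_0={p,q,s}: !(p | q)=False (p | q)=True p=True q=True
s_1={s}: !(p | q)=True (p | q)=False p=False q=False
s_2={q,r,s}: !(p | q)=False (p | q)=True p=False q=True
s_3={q,r,s}: !(p | q)=False (p | q)=True p=False q=True
s_4={p,q,s}: !(p | q)=False (p | q)=True p=True q=True
s_5={q,r,s}: !(p | q)=False (p | q)=True p=False q=True
s_6={s}: !(p | q)=True (p | q)=False p=False q=False

Answer: false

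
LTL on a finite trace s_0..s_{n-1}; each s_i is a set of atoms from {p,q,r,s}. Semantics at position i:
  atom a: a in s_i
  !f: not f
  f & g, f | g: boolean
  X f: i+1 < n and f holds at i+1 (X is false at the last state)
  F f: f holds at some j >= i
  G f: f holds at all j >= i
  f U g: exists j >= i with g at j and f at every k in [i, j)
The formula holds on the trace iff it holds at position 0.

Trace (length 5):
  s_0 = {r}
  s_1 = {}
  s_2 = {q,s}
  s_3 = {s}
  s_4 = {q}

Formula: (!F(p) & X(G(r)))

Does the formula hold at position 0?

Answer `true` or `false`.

s_0={r}: (!F(p) & X(G(r)))=False !F(p)=True F(p)=False p=False X(G(r))=False G(r)=False r=True
s_1={}: (!F(p) & X(G(r)))=False !F(p)=True F(p)=False p=False X(G(r))=False G(r)=False r=False
s_2={q,s}: (!F(p) & X(G(r)))=False !F(p)=True F(p)=False p=False X(G(r))=False G(r)=False r=False
s_3={s}: (!F(p) & X(G(r)))=False !F(p)=True F(p)=False p=False X(G(r))=False G(r)=False r=False
s_4={q}: (!F(p) & X(G(r)))=False !F(p)=True F(p)=False p=False X(G(r))=False G(r)=False r=False

Answer: false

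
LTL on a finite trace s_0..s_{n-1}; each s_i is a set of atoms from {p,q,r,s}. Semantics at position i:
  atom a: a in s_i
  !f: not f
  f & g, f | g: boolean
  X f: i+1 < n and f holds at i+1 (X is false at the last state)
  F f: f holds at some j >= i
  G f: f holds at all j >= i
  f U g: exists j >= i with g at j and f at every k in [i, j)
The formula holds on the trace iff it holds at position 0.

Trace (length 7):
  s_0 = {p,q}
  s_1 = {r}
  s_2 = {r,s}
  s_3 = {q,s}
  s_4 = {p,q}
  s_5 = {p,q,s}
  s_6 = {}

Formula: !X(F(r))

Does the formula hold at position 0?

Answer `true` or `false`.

Answer: false

Derivation:
s_0={p,q}: !X(F(r))=False X(F(r))=True F(r)=True r=False
s_1={r}: !X(F(r))=False X(F(r))=True F(r)=True r=True
s_2={r,s}: !X(F(r))=True X(F(r))=False F(r)=True r=True
s_3={q,s}: !X(F(r))=True X(F(r))=False F(r)=False r=False
s_4={p,q}: !X(F(r))=True X(F(r))=False F(r)=False r=False
s_5={p,q,s}: !X(F(r))=True X(F(r))=False F(r)=False r=False
s_6={}: !X(F(r))=True X(F(r))=False F(r)=False r=False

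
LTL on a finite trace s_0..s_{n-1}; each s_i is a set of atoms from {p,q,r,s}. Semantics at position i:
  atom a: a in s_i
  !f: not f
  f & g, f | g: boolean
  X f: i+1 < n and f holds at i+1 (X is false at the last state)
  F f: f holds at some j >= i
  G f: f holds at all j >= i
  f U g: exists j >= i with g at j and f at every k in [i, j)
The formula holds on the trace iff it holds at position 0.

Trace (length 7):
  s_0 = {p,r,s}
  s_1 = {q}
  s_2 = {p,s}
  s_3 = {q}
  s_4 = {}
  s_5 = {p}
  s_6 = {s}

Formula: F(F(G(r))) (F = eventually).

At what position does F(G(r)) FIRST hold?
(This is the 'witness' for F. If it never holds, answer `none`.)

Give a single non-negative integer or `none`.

s_0={p,r,s}: F(G(r))=False G(r)=False r=True
s_1={q}: F(G(r))=False G(r)=False r=False
s_2={p,s}: F(G(r))=False G(r)=False r=False
s_3={q}: F(G(r))=False G(r)=False r=False
s_4={}: F(G(r))=False G(r)=False r=False
s_5={p}: F(G(r))=False G(r)=False r=False
s_6={s}: F(G(r))=False G(r)=False r=False
F(F(G(r))) does not hold (no witness exists).

Answer: none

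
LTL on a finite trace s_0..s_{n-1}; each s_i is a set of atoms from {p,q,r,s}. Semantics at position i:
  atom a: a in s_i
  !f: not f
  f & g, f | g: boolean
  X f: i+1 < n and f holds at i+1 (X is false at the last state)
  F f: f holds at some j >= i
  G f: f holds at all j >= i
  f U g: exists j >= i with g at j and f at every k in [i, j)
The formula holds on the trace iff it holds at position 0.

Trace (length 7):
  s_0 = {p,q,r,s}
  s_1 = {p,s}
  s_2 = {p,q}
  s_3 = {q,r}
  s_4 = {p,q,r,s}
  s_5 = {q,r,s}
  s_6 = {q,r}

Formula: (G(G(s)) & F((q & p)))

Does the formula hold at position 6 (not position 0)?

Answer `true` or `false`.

Answer: false

Derivation:
s_0={p,q,r,s}: (G(G(s)) & F((q & p)))=False G(G(s))=False G(s)=False s=True F((q & p))=True (q & p)=True q=True p=True
s_1={p,s}: (G(G(s)) & F((q & p)))=False G(G(s))=False G(s)=False s=True F((q & p))=True (q & p)=False q=False p=True
s_2={p,q}: (G(G(s)) & F((q & p)))=False G(G(s))=False G(s)=False s=False F((q & p))=True (q & p)=True q=True p=True
s_3={q,r}: (G(G(s)) & F((q & p)))=False G(G(s))=False G(s)=False s=False F((q & p))=True (q & p)=False q=True p=False
s_4={p,q,r,s}: (G(G(s)) & F((q & p)))=False G(G(s))=False G(s)=False s=True F((q & p))=True (q & p)=True q=True p=True
s_5={q,r,s}: (G(G(s)) & F((q & p)))=False G(G(s))=False G(s)=False s=True F((q & p))=False (q & p)=False q=True p=False
s_6={q,r}: (G(G(s)) & F((q & p)))=False G(G(s))=False G(s)=False s=False F((q & p))=False (q & p)=False q=True p=False
Evaluating at position 6: result = False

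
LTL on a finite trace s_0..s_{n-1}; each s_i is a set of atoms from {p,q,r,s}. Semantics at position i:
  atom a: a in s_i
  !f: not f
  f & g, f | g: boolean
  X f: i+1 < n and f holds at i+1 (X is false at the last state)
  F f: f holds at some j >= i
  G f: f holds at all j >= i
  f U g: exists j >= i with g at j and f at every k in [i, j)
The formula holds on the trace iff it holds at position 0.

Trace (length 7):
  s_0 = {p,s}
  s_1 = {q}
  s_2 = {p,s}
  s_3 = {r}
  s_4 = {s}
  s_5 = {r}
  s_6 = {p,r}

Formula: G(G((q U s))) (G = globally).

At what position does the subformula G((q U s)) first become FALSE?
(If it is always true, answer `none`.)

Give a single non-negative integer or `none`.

Answer: 0

Derivation:
s_0={p,s}: G((q U s))=False (q U s)=True q=False s=True
s_1={q}: G((q U s))=False (q U s)=True q=True s=False
s_2={p,s}: G((q U s))=False (q U s)=True q=False s=True
s_3={r}: G((q U s))=False (q U s)=False q=False s=False
s_4={s}: G((q U s))=False (q U s)=True q=False s=True
s_5={r}: G((q U s))=False (q U s)=False q=False s=False
s_6={p,r}: G((q U s))=False (q U s)=False q=False s=False
G(G((q U s))) holds globally = False
First violation at position 0.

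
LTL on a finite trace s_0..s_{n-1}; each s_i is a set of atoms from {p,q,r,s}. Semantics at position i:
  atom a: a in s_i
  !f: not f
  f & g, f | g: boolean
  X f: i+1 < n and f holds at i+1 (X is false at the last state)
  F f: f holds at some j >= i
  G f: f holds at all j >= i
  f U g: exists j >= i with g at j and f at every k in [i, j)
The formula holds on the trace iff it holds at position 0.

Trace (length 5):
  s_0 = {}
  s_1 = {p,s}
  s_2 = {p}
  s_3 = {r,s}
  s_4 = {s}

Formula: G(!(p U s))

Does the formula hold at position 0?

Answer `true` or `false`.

s_0={}: G(!(p U s))=False !(p U s)=True (p U s)=False p=False s=False
s_1={p,s}: G(!(p U s))=False !(p U s)=False (p U s)=True p=True s=True
s_2={p}: G(!(p U s))=False !(p U s)=False (p U s)=True p=True s=False
s_3={r,s}: G(!(p U s))=False !(p U s)=False (p U s)=True p=False s=True
s_4={s}: G(!(p U s))=False !(p U s)=False (p U s)=True p=False s=True

Answer: false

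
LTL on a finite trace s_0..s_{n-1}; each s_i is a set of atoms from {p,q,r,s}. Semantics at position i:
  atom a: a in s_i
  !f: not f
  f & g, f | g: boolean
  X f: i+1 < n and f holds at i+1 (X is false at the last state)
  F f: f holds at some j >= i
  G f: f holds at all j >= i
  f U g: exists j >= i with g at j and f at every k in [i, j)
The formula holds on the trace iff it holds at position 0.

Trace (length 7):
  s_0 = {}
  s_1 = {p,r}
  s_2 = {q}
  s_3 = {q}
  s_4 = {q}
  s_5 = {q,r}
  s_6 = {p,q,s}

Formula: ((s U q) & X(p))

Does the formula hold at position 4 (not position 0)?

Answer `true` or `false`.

s_0={}: ((s U q) & X(p))=False (s U q)=False s=False q=False X(p)=True p=False
s_1={p,r}: ((s U q) & X(p))=False (s U q)=False s=False q=False X(p)=False p=True
s_2={q}: ((s U q) & X(p))=False (s U q)=True s=False q=True X(p)=False p=False
s_3={q}: ((s U q) & X(p))=False (s U q)=True s=False q=True X(p)=False p=False
s_4={q}: ((s U q) & X(p))=False (s U q)=True s=False q=True X(p)=False p=False
s_5={q,r}: ((s U q) & X(p))=True (s U q)=True s=False q=True X(p)=True p=False
s_6={p,q,s}: ((s U q) & X(p))=False (s U q)=True s=True q=True X(p)=False p=True
Evaluating at position 4: result = False

Answer: false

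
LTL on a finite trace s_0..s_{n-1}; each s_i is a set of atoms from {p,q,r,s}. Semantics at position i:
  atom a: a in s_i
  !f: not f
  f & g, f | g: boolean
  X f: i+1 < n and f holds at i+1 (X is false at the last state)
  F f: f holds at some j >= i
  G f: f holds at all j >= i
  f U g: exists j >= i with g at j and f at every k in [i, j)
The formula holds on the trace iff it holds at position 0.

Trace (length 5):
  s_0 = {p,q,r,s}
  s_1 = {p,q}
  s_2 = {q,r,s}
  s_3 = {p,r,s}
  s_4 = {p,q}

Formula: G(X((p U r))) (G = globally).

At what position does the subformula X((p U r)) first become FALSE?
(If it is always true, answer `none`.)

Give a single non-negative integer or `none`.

Answer: 3

Derivation:
s_0={p,q,r,s}: X((p U r))=True (p U r)=True p=True r=True
s_1={p,q}: X((p U r))=True (p U r)=True p=True r=False
s_2={q,r,s}: X((p U r))=True (p U r)=True p=False r=True
s_3={p,r,s}: X((p U r))=False (p U r)=True p=True r=True
s_4={p,q}: X((p U r))=False (p U r)=False p=True r=False
G(X((p U r))) holds globally = False
First violation at position 3.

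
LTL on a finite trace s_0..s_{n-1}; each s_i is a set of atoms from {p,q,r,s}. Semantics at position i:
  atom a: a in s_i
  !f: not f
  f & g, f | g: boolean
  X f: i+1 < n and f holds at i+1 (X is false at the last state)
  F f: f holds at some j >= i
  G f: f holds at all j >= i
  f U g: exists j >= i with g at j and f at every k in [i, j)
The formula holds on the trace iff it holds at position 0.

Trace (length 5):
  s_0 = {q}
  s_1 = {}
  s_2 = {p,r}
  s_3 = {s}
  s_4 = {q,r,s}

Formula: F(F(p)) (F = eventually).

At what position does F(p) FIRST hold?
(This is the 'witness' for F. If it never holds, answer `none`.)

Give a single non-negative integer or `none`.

Answer: 0

Derivation:
s_0={q}: F(p)=True p=False
s_1={}: F(p)=True p=False
s_2={p,r}: F(p)=True p=True
s_3={s}: F(p)=False p=False
s_4={q,r,s}: F(p)=False p=False
F(F(p)) holds; first witness at position 0.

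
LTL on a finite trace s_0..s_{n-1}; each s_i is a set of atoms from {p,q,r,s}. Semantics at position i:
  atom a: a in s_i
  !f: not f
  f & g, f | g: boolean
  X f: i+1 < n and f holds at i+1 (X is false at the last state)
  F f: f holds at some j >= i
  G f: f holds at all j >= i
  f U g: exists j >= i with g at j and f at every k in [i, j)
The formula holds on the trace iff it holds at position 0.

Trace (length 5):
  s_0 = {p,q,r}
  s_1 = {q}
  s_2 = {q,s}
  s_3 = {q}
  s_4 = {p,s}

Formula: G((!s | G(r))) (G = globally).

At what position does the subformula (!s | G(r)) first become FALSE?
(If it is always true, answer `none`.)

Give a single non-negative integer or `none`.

Answer: 2

Derivation:
s_0={p,q,r}: (!s | G(r))=True !s=True s=False G(r)=False r=True
s_1={q}: (!s | G(r))=True !s=True s=False G(r)=False r=False
s_2={q,s}: (!s | G(r))=False !s=False s=True G(r)=False r=False
s_3={q}: (!s | G(r))=True !s=True s=False G(r)=False r=False
s_4={p,s}: (!s | G(r))=False !s=False s=True G(r)=False r=False
G((!s | G(r))) holds globally = False
First violation at position 2.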